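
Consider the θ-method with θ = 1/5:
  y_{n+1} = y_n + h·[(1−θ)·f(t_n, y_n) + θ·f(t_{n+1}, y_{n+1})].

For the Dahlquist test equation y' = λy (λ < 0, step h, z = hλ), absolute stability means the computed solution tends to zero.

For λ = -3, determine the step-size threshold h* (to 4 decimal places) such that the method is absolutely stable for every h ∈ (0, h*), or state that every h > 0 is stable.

(-3.3333,0); λ=-3 ⇒ h* = (10/3)/3 = 1.1111.

Test eqn y'=λy, z=hλ:
  y_{n+1} = y_n + z·[4/5·y_n + 1/5·y_{n+1}] ⇒ (1 − 1/5z)y_{n+1} = (1 + 4/5z)y_n
  ⇒ R(z) = (1 + 4/5z)/(1 − 1/5z).

Find x<0 with |R(x)|<1.
x=-0.61: |R|=0.4563
R=−1: 1+4/5x = −1+1/5x ⇒ -3/5x=2 ⇒ x=2/(-3/5)=-3.3333
Confirm numerically:
  x=-2.160: |R|=0.50838 <1
  x=-2.002: |R|=0.42959 <1
  x=-1.421: |R|=0.10653 <1
  x=-3.613: |R|=1.09741 >1
  x=-3.378: |R|=1.01599 >1
So |R|<1 on (-3.3333, 0).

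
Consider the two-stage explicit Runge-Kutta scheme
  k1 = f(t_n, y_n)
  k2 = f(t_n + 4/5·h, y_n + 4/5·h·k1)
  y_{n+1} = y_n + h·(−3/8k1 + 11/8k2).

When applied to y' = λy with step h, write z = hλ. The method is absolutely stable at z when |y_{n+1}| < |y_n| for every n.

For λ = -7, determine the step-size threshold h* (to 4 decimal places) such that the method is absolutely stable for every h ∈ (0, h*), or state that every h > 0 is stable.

(-0.9091,0); λ=-7 ⇒ h* = (10/11)/7 = 0.1299.

Test eqn y'=λy, z=hλ:
  k1=λy_n ⇒ h·k1=z·y_n;  k2=λ(1+4/5z)y_n ⇒ h·k2=z(1+4/5z)y_n
  y_{n+1}/y_n = 1 − 3/8z + 11/8z(1+4/5z) = 1 + z + 11/10z²
  Hence R(z) = 1 + z + 11/10z².

Boundary: |R(x)|=1, x<0.
x=-1.44: |R|=1.8410
R=1: x+11/10x²=0 ⇒ x=−10/11=-0.9091; min R=1−1/(4·11/10)=0.7727>−1
Confirm numerically:
  x=-0.706: |R|=0.84228 <1
  x=-0.470: |R|=0.77299 <1
  x=-0.461: |R|=0.77277 <1
  x=-1.275: |R|=1.51319 >1
  x=-0.951: |R|=1.04384 >1
Stable set (-0.9091, 0).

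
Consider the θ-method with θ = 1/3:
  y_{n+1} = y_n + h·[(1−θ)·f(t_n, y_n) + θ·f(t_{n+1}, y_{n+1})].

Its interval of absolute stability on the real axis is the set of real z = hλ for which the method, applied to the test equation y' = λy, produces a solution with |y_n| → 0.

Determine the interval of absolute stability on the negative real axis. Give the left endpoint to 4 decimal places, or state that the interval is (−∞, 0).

Set f=λy, z=hλ:
  y_{n+1} = y_n + z·[2/3·y_n + 1/3·y_{n+1}] ⇒ (1 − 1/3z)y_{n+1} = (1 + 2/3z)y_n
  ⇒ R(z) = (1 + 2/3z)/(1 − 1/3z).

Solve |R(x)|<1 on ℝ⁻.
x=-1.42: |R|=0.0362
R=−1: 1+2/3x = −1+1/3x ⇒ -1/3x=2 ⇒ x=2/(-1/3)=-6.0000
Confirm numerically:
  x=-5.322: |R|=0.91853 <1
  x=-4.189: |R|=0.74809 <1
  x=-3.194: |R|=0.54698 <1
  x=-2.577: |R|=0.38623 <1
  x=-6.436: |R|=1.04621 >1
  x=-6.380: |R|=1.04051 >1
  x=-6.109: |R|=1.01197 >1
Stable set (-6.0000, 0).

z∈(-6.0000,0).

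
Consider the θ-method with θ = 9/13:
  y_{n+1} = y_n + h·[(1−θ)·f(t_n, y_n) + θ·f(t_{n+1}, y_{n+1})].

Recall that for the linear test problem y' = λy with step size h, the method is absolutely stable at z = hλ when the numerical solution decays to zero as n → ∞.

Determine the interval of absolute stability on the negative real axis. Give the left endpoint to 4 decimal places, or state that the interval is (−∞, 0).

On y'=λy, z=hλ:
  y_{n+1} = y_n + z·[4/13·y_n + 9/13·y_{n+1}] ⇒ (1 − 9/13z)y_{n+1} = (1 + 4/13z)y_n
  so R(z) = (1 + 4/13z)/(1 − 9/13z).

Solve |R(x)|<1 on ℝ⁻.
x=-0.46: |R|=0.6511
x=-2: |R|=0.1613
x=-10: |R|=0.2621
x=-100: |R|=0.4239
θ=9/13≥1/2 ⇒ |1+4/13x|<|1−9/13x| ∀x<0 ⇒ stable on all of ℝ⁻.

(−∞, 0) — no finite endpoint.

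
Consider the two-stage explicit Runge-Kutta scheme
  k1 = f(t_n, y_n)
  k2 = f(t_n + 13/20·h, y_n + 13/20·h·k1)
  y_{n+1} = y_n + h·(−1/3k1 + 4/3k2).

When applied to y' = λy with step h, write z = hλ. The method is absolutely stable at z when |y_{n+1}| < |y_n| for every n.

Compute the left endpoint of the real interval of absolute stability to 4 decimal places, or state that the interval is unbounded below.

On y'=λy, z=hλ:
  k1=λy_n ⇒ h·k1=z·y_n;  k2=λ(1+13/20z)y_n ⇒ h·k2=z(1+13/20z)y_n
  y_{n+1}/y_n = 1 − 1/3z + 4/3z(1+13/20z) = 1 + z + 13/15z²
  ⇒ R(z) = 1 + z + 13/15z².

Need |R(x)|<1, x<0.
x=-0.75: |R|=0.7375
R=1: x+13/15x²=0 ⇒ x=−15/13=-1.1538; min R=1−1/(4·13/15)=0.7115>−1
Confirm numerically:
  x=-1.032: |R|=0.89102 <1
  x=-0.510: |R|=0.71542 <1
  x=-0.490: |R|=0.71809 <1
  x=-0.462: |R|=0.72298 <1
  x=-1.648: |R|=1.70578 >1
  x=-1.491: |R|=1.43567 >1
Stable set (-1.1538, 0).

left endpoint -1.1538.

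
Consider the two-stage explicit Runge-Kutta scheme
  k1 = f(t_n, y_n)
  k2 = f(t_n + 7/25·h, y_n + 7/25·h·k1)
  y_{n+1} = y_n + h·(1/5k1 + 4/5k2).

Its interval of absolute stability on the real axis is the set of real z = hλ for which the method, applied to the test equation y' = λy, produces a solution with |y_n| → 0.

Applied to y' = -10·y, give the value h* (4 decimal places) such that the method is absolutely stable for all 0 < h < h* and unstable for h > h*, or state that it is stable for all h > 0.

On y'=λy, z=hλ:
  k1=λy_n ⇒ h·k1=z·y_n;  k2=λ(1+7/25z)y_n ⇒ h·k2=z(1+7/25z)y_n
  y_{n+1}/y_n = 1 + 1/5z + 4/5z(1+7/25z) = 1 + z + 28/125z²
  Hence R(z) = 1 + z + 28/125z².

Find x<0 with |R(x)|<1.
x=-1.08: |R|=0.1813
R=1: x+28/125x²=0 ⇒ x=−125/28=-4.4643; min R=1−1/(4·28/125)=-0.1161>−1
Confirm numerically:
  x=-2.341: |R|=0.11342 <1
  x=-2.135: |R|=0.11396 <1
  x=-2.010: |R|=0.10502 <1
  x=-1.965: |R|=0.10009 <1
  x=-4.904: |R|=1.48302 >1
  x=-4.496: |R|=1.03194 >1
Stable set (-4.4643, 0).

(-4.4643,0); λ=-10 ⇒ h* = (125/28)/10 = 0.4464.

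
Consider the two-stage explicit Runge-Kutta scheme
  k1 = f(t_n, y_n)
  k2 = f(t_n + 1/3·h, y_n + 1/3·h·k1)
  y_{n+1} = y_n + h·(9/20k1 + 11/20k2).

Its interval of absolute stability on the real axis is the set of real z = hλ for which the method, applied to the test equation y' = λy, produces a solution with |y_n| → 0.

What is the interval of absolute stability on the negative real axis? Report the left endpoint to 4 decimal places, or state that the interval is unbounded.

Test eqn y'=λy, z=hλ:
  k1=λy_n ⇒ h·k1=z·y_n;  k2=λ(1+1/3z)y_n ⇒ h·k2=z(1+1/3z)y_n
  y_{n+1}/y_n = 1 + 9/20z + 11/20z(1+1/3z) = 1 + z + 11/60z²
  Hence R(z) = 1 + z + 11/60z².

Boundary: |R(x)|=1, x<0.
x=-0.5: |R|=0.5458
R=1: x+11/60x²=0 ⇒ x=−60/11=-5.4545; min R=1−1/(4·11/60)=-0.3636>−1
Confirm numerically:
  x=-5.050: |R|=0.62546 <1
  x=-5.025: |R|=0.60428 <1
  x=-2.331: |R|=0.33485 <1
  x=-5.903: |R|=1.48532 >1
  x=-5.646: |R|=1.19817 >1
  x=-5.570: |R|=1.11790 >1
Stable set (-5.4545, 0).

z∈(-5.4545,0).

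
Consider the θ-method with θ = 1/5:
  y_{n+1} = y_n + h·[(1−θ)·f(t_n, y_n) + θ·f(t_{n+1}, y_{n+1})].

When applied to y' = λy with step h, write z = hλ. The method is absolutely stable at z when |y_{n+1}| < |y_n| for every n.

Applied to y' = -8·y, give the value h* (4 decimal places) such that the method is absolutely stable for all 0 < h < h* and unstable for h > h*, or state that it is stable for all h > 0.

Set f=λy, z=hλ:
  y_{n+1} = y_n + z·[4/5·y_n + 1/5·y_{n+1}] ⇒ (1 − 1/5z)y_{n+1} = (1 + 4/5z)y_n
  R(z) = (1 + 4/5z)/(1 − 1/5z).

Boundary: |R(x)|=1, x<0.
x=-1: |R|=0.1667
R=−1: 1+4/5x = −1+1/5x ⇒ -3/5x=2 ⇒ x=2/(-3/5)=-3.3333
Confirm numerically:
  x=-3.107: |R|=0.91625 <1
  x=-2.681: |R|=0.74522 <1
  x=-2.663: |R|=0.73757 <1
  x=-2.235: |R|=0.54457 <1
  x=-3.714: |R|=1.13105 >1
  x=-3.504: |R|=1.06021 >1
Stable set (-3.3333, 0).

(-3.3333,0); λ=-8 ⇒ h* = (10/3)/8 = 0.4167.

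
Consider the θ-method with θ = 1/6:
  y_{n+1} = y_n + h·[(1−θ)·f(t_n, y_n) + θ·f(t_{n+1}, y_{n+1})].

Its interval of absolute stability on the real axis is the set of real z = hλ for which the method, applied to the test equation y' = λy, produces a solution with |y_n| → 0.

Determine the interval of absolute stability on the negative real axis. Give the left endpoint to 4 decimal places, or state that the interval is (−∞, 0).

With y'=λy (z=hλ):
  y_{n+1} = y_n + z·[5/6·y_n + 1/6·y_{n+1}] ⇒ (1 − 1/6z)y_{n+1} = (1 + 5/6z)y_n
  ⇒ R(z) = (1 + 5/6z)/(1 − 1/6z).

Boundary: |R(x)|=1, x<0.
x=-0.57: |R|=0.4795
R=−1: 1+5/6x = −1+1/6x ⇒ -2/3x=2 ⇒ x=2/(-2/3)=-3.0000
Confirm numerically:
  x=-2.421: |R|=0.72497 <1
  x=-2.182: |R|=0.60010 <1
  x=-1.400: |R|=0.13514 <1
  x=-3.447: |R|=1.18927 >1
  x=-3.240: |R|=1.10390 >1
Interval (-3.0000, 0).

(-3.0000, 0).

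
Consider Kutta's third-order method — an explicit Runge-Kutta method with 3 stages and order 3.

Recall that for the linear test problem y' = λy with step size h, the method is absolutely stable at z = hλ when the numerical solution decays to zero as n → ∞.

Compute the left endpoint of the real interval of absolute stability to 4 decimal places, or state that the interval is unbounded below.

With y'=λy (z=hλ):
  order 3, 3-stage ⇒ R(z)=1+z+z^2/2+z^3/6
  (e.g. R(-1.34)=0.15678, |R|=0.15678)

Find x<0 with |R(x)|<1.
x=-1.34: |R|=0.1568
|R(-2.75)|=1.4349 |R(-2.72)|=1.3747 |R(-0.68)|=0.4988
Bisect:
  x_lo=-3.1209 |R|=2.3171  x_hi=-0.3276 |R|=0.7202
  mid=-1.72426 |R|=0.09211 →hi
  mid=-2.42258 |R|=0.85777 →hi
  mid=-2.77173 |R|=1.47946 →lo
  mid=-2.59716 |R|=1.14428 →lo
  mid=-2.50987 |R|=0.99527 →hi
  mid=-2.55351 |R|=1.06829 →lo
  mid=-2.53169 |R|=1.03142 →lo
  mid=-2.52078 |R|=1.01325 →lo
  mid=-2.51532 |R|=1.00424 →lo
  mid=-2.51259 |R|=0.99975 →hi
  ...
  [-2.51276,-2.51259] ⇒ x*=-2.5127
Stable set (-2.5127, 0).

left endpoint -2.5127.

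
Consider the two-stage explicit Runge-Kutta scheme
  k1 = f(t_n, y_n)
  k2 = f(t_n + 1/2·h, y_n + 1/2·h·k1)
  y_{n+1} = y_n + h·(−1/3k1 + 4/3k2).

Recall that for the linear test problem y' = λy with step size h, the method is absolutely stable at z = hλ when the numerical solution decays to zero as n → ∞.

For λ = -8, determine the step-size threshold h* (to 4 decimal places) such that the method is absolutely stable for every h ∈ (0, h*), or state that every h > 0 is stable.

(-1.5000,0); λ=-8 ⇒ h* = (3/2)/8 = 0.1875.

With y'=λy (z=hλ):
  k1=λy_n ⇒ h·k1=z·y_n;  k2=λ(1+1/2z)y_n ⇒ h·k2=z(1+1/2z)y_n
  y_{n+1}/y_n = 1 − 1/3z + 4/3z(1+1/2z) = 1 + z + 2/3z²
  so R(z) = 1 + z + 2/3z².

Boundary: |R(x)|=1, x<0.
x=-1.58: |R|=1.0843
R=1: x+2/3x²=0 ⇒ x=−3/2=-1.5000; min R=1−1/(4·2/3)=0.6250>−1
Confirm numerically:
  x=-1.401: |R|=0.90753 <1
  x=-1.299: |R|=0.82593 <1
  x=-1.237: |R|=0.78311 <1
  x=-0.639: |R|=0.63321 <1
  x=-2.019: |R|=1.69857 >1
  x=-1.669: |R|=1.18804 >1
Stable set (-1.5000, 0).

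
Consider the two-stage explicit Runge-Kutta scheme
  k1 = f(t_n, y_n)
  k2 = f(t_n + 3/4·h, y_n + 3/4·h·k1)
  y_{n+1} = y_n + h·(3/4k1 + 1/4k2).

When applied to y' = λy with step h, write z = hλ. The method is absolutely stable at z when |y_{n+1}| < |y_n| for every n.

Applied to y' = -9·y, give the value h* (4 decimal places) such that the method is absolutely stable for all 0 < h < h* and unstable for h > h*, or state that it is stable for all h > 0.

Set f=λy, z=hλ:
  k1=λy_n ⇒ h·k1=z·y_n;  k2=λ(1+3/4z)y_n ⇒ h·k2=z(1+3/4z)y_n
  y_{n+1}/y_n = 1 + 3/4z + 1/4z(1+3/4z) = 1 + z + 3/16z²
  R(z) = 1 + z + 3/16z².

Need |R(x)|<1, x<0.
x=-1.18: |R|=0.0811
R=1: x+3/16x²=0 ⇒ x=−16/3=-5.3333; min R=1−1/(4·3/16)=-0.3333>−1
Confirm numerically:
  x=-5.044: |R|=0.72636 <1
  x=-3.091: |R|=0.29957 <1
  x=-2.219: |R|=0.29576 <1
  x=-5.792: |R|=1.49811 >1
  x=-5.693: |R|=1.38392 >1
  x=-5.535: |R|=1.20929 >1
So |R|<1 on (-5.3333, 0).

(-5.3333,0); λ=-9 ⇒ h* = (16/3)/9 = 0.5926.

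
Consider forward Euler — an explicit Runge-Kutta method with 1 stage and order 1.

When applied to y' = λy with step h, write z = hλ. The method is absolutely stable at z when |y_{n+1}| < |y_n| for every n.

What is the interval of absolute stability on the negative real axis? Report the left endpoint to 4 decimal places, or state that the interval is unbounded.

z∈(-2.0000,0).

With y'=λy (z=hλ):
  order 1, 1-stage ⇒ R(z)=1+z
  (e.g. R(-0.41)=0.59000, |R|=0.59000)

Boundary: |R(x)|=1, x<0.
x=-0.41: |R|=0.5900
|R(-2.2)|=1.2000 |R(-0.95)|=0.0500 |R(-0.87)|=0.1300
Bisect:
  x_lo=-2.5899 |R|=1.5899  x_hi=-0.2722 |R|=0.7278
  mid=-1.43103 |R|=0.43103 →hi
  mid=-2.01046 |R|=1.01046 →lo
  mid=-1.72075 |R|=0.72075 →hi
  mid=-1.86560 |R|=0.86560 →hi
  mid=-1.93803 |R|=0.93803 →hi
  mid=-1.97425 |R|=0.97425 →hi
  mid=-1.99235 |R|=0.99235 →hi
  mid=-2.00141 |R|=1.00141 →lo
  mid=-1.99688 |R|=0.99688 →hi
  mid=-1.99914 |R|=0.99914 →hi
  ...
  [-2.00013,-1.99999] ⇒ x*=-2.0000
So |R|<1 on (-2.0000, 0).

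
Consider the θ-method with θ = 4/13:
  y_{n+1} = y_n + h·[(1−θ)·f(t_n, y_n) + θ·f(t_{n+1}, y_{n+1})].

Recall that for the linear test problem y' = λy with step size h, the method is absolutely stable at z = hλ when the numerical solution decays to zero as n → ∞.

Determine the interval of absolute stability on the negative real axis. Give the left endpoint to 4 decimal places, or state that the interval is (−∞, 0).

(-5.2000, 0).

With y'=λy (z=hλ):
  y_{n+1} = y_n + z·[9/13·y_n + 4/13·y_{n+1}] ⇒ (1 − 4/13z)y_{n+1} = (1 + 9/13z)y_n
  R(z) = (1 + 9/13z)/(1 − 4/13z).

Solve |R(x)|<1 on ℝ⁻.
x=-1.39: |R|=0.0264
R=−1: 1+9/13x = −1+4/13x ⇒ -5/13x=2 ⇒ x=2/(-5/13)=-5.2000
Confirm numerically:
  x=-4.790: |R|=0.93626 <1
  x=-4.501: |R|=0.88727 <1
  x=-3.760: |R|=0.74322 <1
  x=-2.699: |R|=0.47449 <1
  x=-5.660: |R|=1.06453 >1
  x=-5.529: |R|=1.04684 >1
Stable set (-5.2000, 0).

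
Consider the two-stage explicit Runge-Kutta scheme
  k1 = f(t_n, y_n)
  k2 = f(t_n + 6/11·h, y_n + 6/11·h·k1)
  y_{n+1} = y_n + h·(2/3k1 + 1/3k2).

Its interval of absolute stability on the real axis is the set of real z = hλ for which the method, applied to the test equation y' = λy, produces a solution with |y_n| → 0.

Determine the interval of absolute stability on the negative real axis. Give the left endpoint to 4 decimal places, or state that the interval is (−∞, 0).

z∈(-5.5000,0).

Test eqn y'=λy, z=hλ:
  k1=λy_n ⇒ h·k1=z·y_n;  k2=λ(1+6/11z)y_n ⇒ h·k2=z(1+6/11z)y_n
  y_{n+1}/y_n = 1 + 2/3z + 1/3z(1+6/11z) = 1 + z + 2/11z²
  Hence R(z) = 1 + z + 2/11z².

Solve |R(x)|<1 on ℝ⁻.
x=-1.51: |R|=0.0954
R=1: x+2/11x²=0 ⇒ x=−11/2=-5.5000; min R=1−1/(4·2/11)=-0.3750>−1
Confirm numerically:
  x=-5.361: |R|=0.86451 <1
  x=-4.047: |R|=0.06914 <1
  x=-3.904: |R|=0.13287 <1
  x=-3.600: |R|=0.24364 <1
  x=-5.899: |R|=1.42795 >1
  x=-5.621: |R|=1.12366 >1
  x=-5.574: |R|=1.07500 >1
Stable set (-5.5000, 0).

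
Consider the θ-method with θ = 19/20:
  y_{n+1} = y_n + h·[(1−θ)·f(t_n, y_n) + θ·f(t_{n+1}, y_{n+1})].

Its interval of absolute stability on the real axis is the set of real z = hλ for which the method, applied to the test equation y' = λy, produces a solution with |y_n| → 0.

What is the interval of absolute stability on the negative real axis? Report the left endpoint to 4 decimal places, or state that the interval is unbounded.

(−∞, 0) — no finite endpoint.

On y'=λy, z=hλ:
  y_{n+1} = y_n + z·[1/20·y_n + 19/20·y_{n+1}] ⇒ (1 − 19/20z)y_{n+1} = (1 + 1/20z)y_n
  ⇒ R(z) = (1 + 1/20z)/(1 − 19/20z).

Find x<0 with |R(x)|<1.
x=-1.72: |R|=0.3470
x=-2: |R|=0.3103
x=-10: |R|=0.0476
x=-100: |R|=0.0417
θ=19/20≥1/2 ⇒ |1+1/20x|<|1−19/20x| ∀x<0 ⇒ stable on all of ℝ⁻.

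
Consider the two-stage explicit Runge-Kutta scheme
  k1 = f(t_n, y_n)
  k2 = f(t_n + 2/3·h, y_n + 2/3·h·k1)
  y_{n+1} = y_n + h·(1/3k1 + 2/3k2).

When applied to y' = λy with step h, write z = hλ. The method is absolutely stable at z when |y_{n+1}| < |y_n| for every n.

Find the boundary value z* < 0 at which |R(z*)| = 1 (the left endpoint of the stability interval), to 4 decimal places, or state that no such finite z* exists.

z* = -2.2500.

On y'=λy, z=hλ:
  k1=λy_n ⇒ h·k1=z·y_n;  k2=λ(1+2/3z)y_n ⇒ h·k2=z(1+2/3z)y_n
  y_{n+1}/y_n = 1 + 1/3z + 2/3z(1+2/3z) = 1 + z + 4/9z²
  so R(z) = 1 + z + 4/9z².

Need |R(x)|<1, x<0.
x=-1.77: |R|=0.6224
R=1: x+4/9x²=0 ⇒ x=−9/4=-2.2500; min R=1−1/(4·4/9)=0.4375>−1
Confirm numerically:
  x=-1.543: |R|=0.51516 <1
  x=-1.436: |R|=0.48049 <1
  x=-1.243: |R|=0.44369 <1
  x=-2.612: |R|=1.42024 >1
  x=-2.557: |R|=1.34889 >1
Stable set (-2.2500, 0).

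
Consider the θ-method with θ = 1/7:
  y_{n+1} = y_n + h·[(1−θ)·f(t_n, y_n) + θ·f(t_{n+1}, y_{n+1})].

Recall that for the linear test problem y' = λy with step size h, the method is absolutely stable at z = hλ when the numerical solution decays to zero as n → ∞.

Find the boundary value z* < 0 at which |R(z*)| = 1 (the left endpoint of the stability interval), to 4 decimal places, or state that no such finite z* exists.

On y'=λy, z=hλ:
  y_{n+1} = y_n + z·[6/7·y_n + 1/7·y_{n+1}] ⇒ (1 − 1/7z)y_{n+1} = (1 + 6/7z)y_n
  so R(z) = (1 + 6/7z)/(1 − 1/7z).

Solve |R(x)|<1 on ℝ⁻.
x=-1.77: |R|=0.4128
R=−1: 1+6/7x = −1+1/7x ⇒ -5/7x=2 ⇒ x=2/(-5/7)=-2.8000
Confirm numerically:
  x=-2.301: |R|=0.73175 <1
  x=-2.266: |R|=0.71185 <1
  x=-1.193: |R|=0.01928 <1
  x=-3.033: |R|=1.11612 >1
  x=-2.981: |R|=1.09067 >1
Interval (-2.8000, 0).

z* = -2.8000.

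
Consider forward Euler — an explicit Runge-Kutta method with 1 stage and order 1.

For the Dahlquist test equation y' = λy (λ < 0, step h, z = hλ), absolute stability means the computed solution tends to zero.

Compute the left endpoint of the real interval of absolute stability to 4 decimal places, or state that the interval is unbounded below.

With y'=λy (z=hλ):
  order 1, 1-stage ⇒ R(z)=1+z
  (e.g. R(-1.6)=-0.60000, |R|=0.60000)

Boundary: |R(x)|=1, x<0.
x=-1.6: |R|=0.6000
|R(-1.97)|=0.9700 |R(-0.79)|=0.2100 |R(-0.73)|=0.2700
Bisect:
  x_lo=-2.8283 |R|=1.8283  x_hi=-0.3616 |R|=0.6384
  mid=-1.59497 |R|=0.59497 →hi
  mid=-2.21164 |R|=1.21164 →lo
  mid=-1.90331 |R|=0.90331 →hi
  mid=-2.05747 |R|=1.05747 →lo
  mid=-1.98039 |R|=0.98039 →hi
  mid=-2.01893 |R|=1.01893 →lo
  mid=-1.99966 |R|=0.99966 →hi
  mid=-2.00930 |R|=1.00930 →lo
  mid=-2.00448 |R|=1.00448 →lo
  mid=-2.00207 |R|=1.00207 →lo
  ...
  [-2.00011,-1.99996] ⇒ x*=-2.0000
Interval (-2.0000, 0).

left endpoint -2.0000.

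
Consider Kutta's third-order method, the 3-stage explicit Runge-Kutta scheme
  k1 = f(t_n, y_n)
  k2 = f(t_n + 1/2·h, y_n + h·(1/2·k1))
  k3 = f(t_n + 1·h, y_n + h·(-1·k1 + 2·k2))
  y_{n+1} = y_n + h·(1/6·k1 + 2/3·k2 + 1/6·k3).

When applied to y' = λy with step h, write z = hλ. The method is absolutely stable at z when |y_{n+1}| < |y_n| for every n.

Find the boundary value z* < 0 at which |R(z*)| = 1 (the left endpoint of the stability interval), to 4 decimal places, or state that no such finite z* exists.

Test eqn y'=λy, z=hλ:
  order 3, 3-stage ⇒ R(z)=1+z+z^2/2+z^3/6
  (e.g. R(-0.67)=0.50432, |R|=0.50432)

Boundary: |R(x)|=1, x<0.
x=-0.67: |R|=0.5043
|R(-2.53)|=1.0286 |R(-2.35)|=0.7517 |R(-1.84)|=0.1855
Bisect:
  x_lo=-3.3635 |R|=3.0490  x_hi=-0.3972 |R|=0.6713
  mid=-1.88035 |R|=0.22055 →hi
  mid=-2.62194 |R|=1.18878 →lo
  mid=-2.25115 |R|=0.61866 →hi
  mid=-2.43654 |R|=0.87903 →hi
  mid=-2.52924 |R|=1.02733 →lo
  mid=-2.48289 |R|=0.95159 →hi
  mid=-2.50607 |R|=0.98906 →hi
  mid=-2.51766 |R|=1.00809 →lo
  mid=-2.51186 |R|=0.99855 →hi
  mid=-2.51476 |R|=1.00332 →lo
  ...
  [-2.51277,-2.51259] ⇒ x*=-2.5127
Stable set (-2.5127, 0).

left endpoint -2.5127.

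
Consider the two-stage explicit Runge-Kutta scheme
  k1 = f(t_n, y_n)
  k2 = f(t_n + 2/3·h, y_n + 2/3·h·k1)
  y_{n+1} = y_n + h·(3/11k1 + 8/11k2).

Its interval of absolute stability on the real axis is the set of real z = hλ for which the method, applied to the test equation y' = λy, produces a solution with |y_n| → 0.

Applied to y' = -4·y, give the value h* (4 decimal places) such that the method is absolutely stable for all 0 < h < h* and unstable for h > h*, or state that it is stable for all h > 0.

(-2.0625,0); λ=-4 ⇒ h* = (33/16)/4 = 0.5156.

With y'=λy (z=hλ):
  k1=λy_n ⇒ h·k1=z·y_n;  k2=λ(1+2/3z)y_n ⇒ h·k2=z(1+2/3z)y_n
  y_{n+1}/y_n = 1 + 3/11z + 8/11z(1+2/3z) = 1 + z + 16/33z²
  Hence R(z) = 1 + z + 16/33z².

Boundary: |R(x)|=1, x<0.
x=-0.57: |R|=0.5875
R=1: x+16/33x²=0 ⇒ x=−33/16=-2.0625; min R=1−1/(4·16/33)=0.4844>−1
Confirm numerically:
  x=-1.859: |R|=0.81658 <1
  x=-1.593: |R|=0.63738 <1
  x=-1.480: |R|=0.58201 <1
  x=-0.836: |R|=0.50286 <1
  x=-2.626: |R|=1.71746 >1
  x=-2.193: |R|=1.13876 >1
  x=-2.124: |R|=1.06333 >1
Stable set (-2.0625, 0).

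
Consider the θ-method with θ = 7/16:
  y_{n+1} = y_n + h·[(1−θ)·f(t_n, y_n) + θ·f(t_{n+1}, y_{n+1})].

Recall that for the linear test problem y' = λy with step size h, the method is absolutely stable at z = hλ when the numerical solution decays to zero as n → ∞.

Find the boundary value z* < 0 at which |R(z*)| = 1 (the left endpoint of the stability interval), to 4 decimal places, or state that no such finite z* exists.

left endpoint -16.0000.

Test eqn y'=λy, z=hλ:
  y_{n+1} = y_n + z·[9/16·y_n + 7/16·y_{n+1}] ⇒ (1 − 7/16z)y_{n+1} = (1 + 9/16z)y_n
  ⇒ R(z) = (1 + 9/16z)/(1 − 7/16z).

Need |R(x)|<1, x<0.
x=-0.6: |R|=0.5248
R=−1: 1+9/16x = −1+7/16x ⇒ -1/8x=2 ⇒ x=2/(-1/8)=-16.0000
Confirm numerically:
  x=-15.289: |R|=0.98844 <1
  x=-13.779: |R|=0.96050 <1
  x=-11.181: |R|=0.89776 <1
  x=-16.569: |R|=1.00862 >1
  x=-16.182: |R|=1.00282 >1
  x=-16.031: |R|=1.00048 >1
Interval (-16.0000, 0).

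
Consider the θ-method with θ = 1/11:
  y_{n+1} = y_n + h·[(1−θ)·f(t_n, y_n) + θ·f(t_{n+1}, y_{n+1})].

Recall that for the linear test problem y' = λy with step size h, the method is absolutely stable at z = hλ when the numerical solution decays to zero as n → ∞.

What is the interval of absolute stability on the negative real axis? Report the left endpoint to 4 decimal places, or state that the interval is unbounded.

Set f=λy, z=hλ:
  y_{n+1} = y_n + z·[10/11·y_n + 1/11·y_{n+1}] ⇒ (1 − 1/11z)y_{n+1} = (1 + 10/11z)y_n
  Hence R(z) = (1 + 10/11z)/(1 − 1/11z).

Find x<0 with |R(x)|<1.
x=-0.95: |R|=0.1255
R=−1: 1+10/11x = −1+1/11x ⇒ -9/11x=2 ⇒ x=2/(-9/11)=-2.4444
Confirm numerically:
  x=-2.355: |R|=0.93972 <1
  x=-2.134: |R|=0.78727 <1
  x=-1.927: |R|=0.63975 <1
  x=-2.993: |R|=1.35282 >1
  x=-2.862: |R|=1.27110 >1
Interval (-2.4444, 0).

(-2.4444, 0).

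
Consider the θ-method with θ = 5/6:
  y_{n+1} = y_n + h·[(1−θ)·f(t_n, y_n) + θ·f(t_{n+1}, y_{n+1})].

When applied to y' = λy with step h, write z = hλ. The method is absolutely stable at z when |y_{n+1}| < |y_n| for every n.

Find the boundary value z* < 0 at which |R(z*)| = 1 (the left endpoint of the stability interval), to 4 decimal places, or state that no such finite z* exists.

interval (−∞, 0).

Test eqn y'=λy, z=hλ:
  y_{n+1} = y_n + z·[1/6·y_n + 5/6·y_{n+1}] ⇒ (1 − 5/6z)y_{n+1} = (1 + 1/6z)y_n
  R(z) = (1 + 1/6z)/(1 − 5/6z).

Find x<0 with |R(x)|<1.
x=-1.44: |R|=0.3455
x=-2: |R|=0.2500
x=-10: |R|=0.0714
x=-100: |R|=0.1858
θ=5/6≥1/2 ⇒ |1+1/6x|<|1−5/6x| ∀x<0 ⇒ unbounded interval.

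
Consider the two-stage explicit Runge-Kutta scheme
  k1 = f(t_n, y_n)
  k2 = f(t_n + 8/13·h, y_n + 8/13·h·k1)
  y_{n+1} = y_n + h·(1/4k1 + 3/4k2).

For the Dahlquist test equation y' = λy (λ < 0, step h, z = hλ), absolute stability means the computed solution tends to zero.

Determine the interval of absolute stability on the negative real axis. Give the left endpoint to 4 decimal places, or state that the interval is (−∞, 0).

On y'=λy, z=hλ:
  k1=λy_n ⇒ h·k1=z·y_n;  k2=λ(1+8/13z)y_n ⇒ h·k2=z(1+8/13z)y_n
  y_{n+1}/y_n = 1 + 1/4z + 3/4z(1+8/13z) = 1 + z + 6/13z²
  so R(z) = 1 + z + 6/13z².

Need |R(x)|<1, x<0.
x=-0.99: |R|=0.4624
R=1: x+6/13x²=0 ⇒ x=−13/6=-2.1667; min R=1−1/(4·6/13)=0.4583>−1
Confirm numerically:
  x=-2.055: |R|=0.89409 <1
  x=-1.858: |R|=0.73531 <1
  x=-1.613: |R|=0.58782 <1
  x=-2.466: |R|=1.34069 >1
  x=-2.280: |R|=1.11926 >1
So |R|<1 on (-2.1667, 0).

z∈(-2.1667,0).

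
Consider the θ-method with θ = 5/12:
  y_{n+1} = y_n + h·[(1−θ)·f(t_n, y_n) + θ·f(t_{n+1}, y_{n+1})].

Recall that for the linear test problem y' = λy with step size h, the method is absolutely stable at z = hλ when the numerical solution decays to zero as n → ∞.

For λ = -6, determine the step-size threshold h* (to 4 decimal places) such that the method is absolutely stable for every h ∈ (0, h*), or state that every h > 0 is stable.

On y'=λy, z=hλ:
  y_{n+1} = y_n + z·[7/12·y_n + 5/12·y_{n+1}] ⇒ (1 − 5/12z)y_{n+1} = (1 + 7/12z)y_n
  Hence R(z) = (1 + 7/12z)/(1 − 5/12z).

Boundary: |R(x)|=1, x<0.
x=-1.51: |R|=0.0731
R=−1: 1+7/12x = −1+5/12x ⇒ -1/6x=2 ⇒ x=2/(-1/6)=-12.0000
Confirm numerically:
  x=-11.840: |R|=0.99551 <1
  x=-11.538: |R|=0.98674 <1
  x=-7.880: |R|=0.83969 <1
  x=-5.253: |R|=0.64735 <1
  x=-12.593: |R|=1.01582 >1
  x=-12.337: |R|=1.00915 >1
Interval (-12.0000, 0).

(-12.0000,0); λ=-6 ⇒ h* = (12)/6 = 2.0000.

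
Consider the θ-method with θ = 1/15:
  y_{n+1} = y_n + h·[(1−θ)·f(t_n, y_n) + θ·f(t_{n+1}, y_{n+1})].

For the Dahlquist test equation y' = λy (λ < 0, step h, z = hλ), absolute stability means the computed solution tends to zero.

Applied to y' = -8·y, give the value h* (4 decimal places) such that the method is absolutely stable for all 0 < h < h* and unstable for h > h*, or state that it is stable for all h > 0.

(-2.3077,0); λ=-8 ⇒ h* = (30/13)/8 = 0.2885.

Test eqn y'=λy, z=hλ:
  y_{n+1} = y_n + z·[14/15·y_n + 1/15·y_{n+1}] ⇒ (1 − 1/15z)y_{n+1} = (1 + 14/15z)y_n
  so R(z) = (1 + 14/15z)/(1 − 1/15z).

Find x<0 with |R(x)|<1.
x=-1.25: |R|=0.1538
R=−1: 1+14/15x = −1+1/15x ⇒ -13/15x=2 ⇒ x=2/(-13/15)=-2.3077
Confirm numerically:
  x=-2.237: |R|=0.94668 <1
  x=-1.236: |R|=0.14191 <1
  x=-0.946: |R|=0.11012 <1
  x=-2.892: |R|=1.42455 >1
  x=-2.573: |R|=1.19627 >1
Interval (-2.3077, 0).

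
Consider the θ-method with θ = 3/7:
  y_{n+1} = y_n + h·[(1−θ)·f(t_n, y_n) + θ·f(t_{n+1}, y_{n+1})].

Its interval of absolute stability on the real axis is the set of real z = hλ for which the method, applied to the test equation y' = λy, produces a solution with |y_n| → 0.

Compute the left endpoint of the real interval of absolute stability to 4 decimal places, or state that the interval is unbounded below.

On y'=λy, z=hλ:
  y_{n+1} = y_n + z·[4/7·y_n + 3/7·y_{n+1}] ⇒ (1 − 3/7z)y_{n+1} = (1 + 4/7z)y_n
  so R(z) = (1 + 4/7z)/(1 − 3/7z).

Need |R(x)|<1, x<0.
x=-0.9: |R|=0.3505
R=−1: 1+4/7x = −1+3/7x ⇒ -1/7x=2 ⇒ x=2/(-1/7)=-14.0000
Confirm numerically:
  x=-12.936: |R|=0.97677 <1
  x=-9.192: |R|=0.86094 <1
  x=-8.816: |R|=0.84501 <1
  x=-14.503: |R|=1.00996 >1
  x=-14.483: |R|=1.00957 >1
  x=-14.449: |R|=1.00892 >1
Interval (-14.0000, 0).

z* = -14.0000.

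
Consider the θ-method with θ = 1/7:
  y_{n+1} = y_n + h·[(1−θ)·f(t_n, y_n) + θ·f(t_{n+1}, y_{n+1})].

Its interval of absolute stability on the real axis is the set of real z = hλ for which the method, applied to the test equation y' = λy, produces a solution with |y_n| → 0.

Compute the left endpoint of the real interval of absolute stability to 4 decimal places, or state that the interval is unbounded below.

left endpoint -2.8000.

With y'=λy (z=hλ):
  y_{n+1} = y_n + z·[6/7·y_n + 1/7·y_{n+1}] ⇒ (1 − 1/7z)y_{n+1} = (1 + 6/7z)y_n
  so R(z) = (1 + 6/7z)/(1 − 1/7z).

Solve |R(x)|<1 on ℝ⁻.
x=-1.58: |R|=0.2890
R=−1: 1+6/7x = −1+1/7x ⇒ -5/7x=2 ⇒ x=2/(-5/7)=-2.8000
Confirm numerically:
  x=-2.749: |R|=0.97384 <1
  x=-2.355: |R|=0.76216 <1
  x=-1.870: |R|=0.47576 <1
  x=-1.632: |R|=0.32345 <1
  x=-3.329: |R|=1.25608 >1
  x=-3.062: |R|=1.13019 >1
So |R|<1 on (-2.8000, 0).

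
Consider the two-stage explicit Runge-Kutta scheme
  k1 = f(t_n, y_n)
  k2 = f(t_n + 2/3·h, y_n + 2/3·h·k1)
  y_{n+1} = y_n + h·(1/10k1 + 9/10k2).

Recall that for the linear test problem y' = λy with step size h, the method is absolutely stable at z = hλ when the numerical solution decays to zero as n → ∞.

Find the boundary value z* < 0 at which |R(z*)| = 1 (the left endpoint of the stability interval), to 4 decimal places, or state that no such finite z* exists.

z* = -1.6667.

With y'=λy (z=hλ):
  k1=λy_n ⇒ h·k1=z·y_n;  k2=λ(1+2/3z)y_n ⇒ h·k2=z(1+2/3z)y_n
  y_{n+1}/y_n = 1 + 1/10z + 9/10z(1+2/3z) = 1 + z + 3/5z²
  ⇒ R(z) = 1 + z + 3/5z².

Need |R(x)|<1, x<0.
x=-1.18: |R|=0.6554
R=1: x+3/5x²=0 ⇒ x=−5/3=-1.6667; min R=1−1/(4·3/5)=0.5833>−1
Confirm numerically:
  x=-1.497: |R|=0.84761 <1
  x=-1.036: |R|=0.60798 <1
  x=-0.961: |R|=0.59311 <1
  x=-2.192: |R|=1.69092 >1
  x=-1.988: |R|=1.38329 >1
  x=-1.742: |R|=1.07874 >1
Interval (-1.6667, 0).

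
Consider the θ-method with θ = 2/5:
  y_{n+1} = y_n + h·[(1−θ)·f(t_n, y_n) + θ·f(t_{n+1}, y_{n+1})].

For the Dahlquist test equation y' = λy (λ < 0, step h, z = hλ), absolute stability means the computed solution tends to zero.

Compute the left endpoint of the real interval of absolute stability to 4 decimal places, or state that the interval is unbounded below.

Test eqn y'=λy, z=hλ:
  y_{n+1} = y_n + z·[3/5·y_n + 2/5·y_{n+1}] ⇒ (1 − 2/5z)y_{n+1} = (1 + 3/5z)y_n
  Hence R(z) = (1 + 3/5z)/(1 − 2/5z).

Find x<0 with |R(x)|<1.
x=-1: |R|=0.2857
R=−1: 1+3/5x = −1+2/5x ⇒ -1/5x=2 ⇒ x=2/(-1/5)=-10.0000
Confirm numerically:
  x=-7.723: |R|=0.88863 <1
  x=-6.990: |R|=0.84141 <1
  x=-4.658: |R|=0.62685 <1
  x=-4.479: |R|=0.60446 <1
  x=-10.415: |R|=1.01607 >1
  x=-10.224: |R|=1.00880 >1
Interval (-10.0000, 0).

left endpoint -10.0000.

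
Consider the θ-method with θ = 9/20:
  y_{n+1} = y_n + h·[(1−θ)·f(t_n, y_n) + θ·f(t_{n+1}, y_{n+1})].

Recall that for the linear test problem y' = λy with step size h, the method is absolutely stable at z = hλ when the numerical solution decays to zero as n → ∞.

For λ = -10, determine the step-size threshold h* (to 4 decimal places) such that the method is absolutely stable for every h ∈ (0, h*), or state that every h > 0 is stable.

(-20.0000,0); λ=-10 ⇒ h* = (20)/10 = 2.0000.

With y'=λy (z=hλ):
  y_{n+1} = y_n + z·[11/20·y_n + 9/20·y_{n+1}] ⇒ (1 − 9/20z)y_{n+1} = (1 + 11/20z)y_n
  Hence R(z) = (1 + 11/20z)/(1 − 9/20z).

Find x<0 with |R(x)|<1.
x=-1.35: |R|=0.1602
R=−1: 1+11/20x = −1+9/20x ⇒ -1/10x=2 ⇒ x=2/(-1/10)=-20.0000
Confirm numerically:
  x=-15.809: |R|=0.94835 <1
  x=-10.960: |R|=0.84761 <1
  x=-9.048: |R|=0.78405 <1
  x=-20.407: |R|=1.00400 >1
  x=-20.346: |R|=1.00341 >1
  x=-20.152: |R|=1.00151 >1
So |R|<1 on (-20.0000, 0).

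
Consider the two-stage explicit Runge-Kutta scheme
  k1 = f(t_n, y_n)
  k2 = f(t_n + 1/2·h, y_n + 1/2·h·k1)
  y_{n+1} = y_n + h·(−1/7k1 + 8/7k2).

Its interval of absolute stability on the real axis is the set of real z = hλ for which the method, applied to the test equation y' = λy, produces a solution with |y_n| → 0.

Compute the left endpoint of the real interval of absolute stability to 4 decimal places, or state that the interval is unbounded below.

Test eqn y'=λy, z=hλ:
  k1=λy_n ⇒ h·k1=z·y_n;  k2=λ(1+1/2z)y_n ⇒ h·k2=z(1+1/2z)y_n
  y_{n+1}/y_n = 1 − 1/7z + 8/7z(1+1/2z) = 1 + z + 4/7z²
  ⇒ R(z) = 1 + z + 4/7z².

Find x<0 with |R(x)|<1.
x=-0.97: |R|=0.5677
R=1: x+4/7x²=0 ⇒ x=−7/4=-1.7500; min R=1−1/(4·4/7)=0.5625>−1
Confirm numerically:
  x=-1.474: |R|=0.76753 <1
  x=-1.453: |R|=0.75341 <1
  x=-1.054: |R|=0.58081 <1
  x=-0.903: |R|=0.56295 <1
  x=-2.255: |R|=1.65073 >1
  x=-1.952: |R|=1.22532 >1
Stable set (-1.7500, 0).

z* = -1.7500.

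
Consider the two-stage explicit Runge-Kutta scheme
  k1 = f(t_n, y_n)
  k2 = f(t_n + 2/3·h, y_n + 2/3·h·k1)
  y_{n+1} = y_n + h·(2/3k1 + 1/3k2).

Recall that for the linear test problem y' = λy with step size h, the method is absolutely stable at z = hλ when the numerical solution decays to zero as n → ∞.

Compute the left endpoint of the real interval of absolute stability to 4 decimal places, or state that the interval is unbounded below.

Set f=λy, z=hλ:
  k1=λy_n ⇒ h·k1=z·y_n;  k2=λ(1+2/3z)y_n ⇒ h·k2=z(1+2/3z)y_n
  y_{n+1}/y_n = 1 + 2/3z + 1/3z(1+2/3z) = 1 + z + 2/9z²
  ⇒ R(z) = 1 + z + 2/9z².

Solve |R(x)|<1 on ℝ⁻.
x=-0.65: |R|=0.4439
R=1: x+2/9x²=0 ⇒ x=−9/2=-4.5000; min R=1−1/(4·2/9)=-0.1250>−1
Confirm numerically:
  x=-3.446: |R|=0.19287 <1
  x=-3.043: |R|=0.01474 <1
  x=-2.171: |R|=0.12361 <1
  x=-4.803: |R|=1.32340 >1
  x=-4.739: |R|=1.25169 >1
  x=-4.736: |R|=1.24838 >1
Stable set (-4.5000, 0).

left endpoint -4.5000.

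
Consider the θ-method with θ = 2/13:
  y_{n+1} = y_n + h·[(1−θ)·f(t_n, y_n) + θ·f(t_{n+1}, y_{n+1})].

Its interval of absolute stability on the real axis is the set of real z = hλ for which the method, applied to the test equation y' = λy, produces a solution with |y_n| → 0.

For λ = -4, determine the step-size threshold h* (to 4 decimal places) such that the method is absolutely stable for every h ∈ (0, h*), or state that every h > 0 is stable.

(-2.8889,0); λ=-4 ⇒ h* = (26/9)/4 = 0.7222.

Test eqn y'=λy, z=hλ:
  y_{n+1} = y_n + z·[11/13·y_n + 2/13·y_{n+1}] ⇒ (1 − 2/13z)y_{n+1} = (1 + 11/13z)y_n
  ⇒ R(z) = (1 + 11/13z)/(1 − 2/13z).

Boundary: |R(x)|=1, x<0.
x=-1.5: |R|=0.2187
R=−1: 1+11/13x = −1+2/13x ⇒ -9/13x=2 ⇒ x=2/(-9/13)=-2.8889
Confirm numerically:
  x=-2.864: |R|=0.98804 <1
  x=-1.899: |R|=0.46964 <1
  x=-1.836: |R|=0.43162 <1
  x=-3.194: |R|=1.14163 >1
  x=-3.122: |R|=1.10902 >1
Interval (-2.8889, 0).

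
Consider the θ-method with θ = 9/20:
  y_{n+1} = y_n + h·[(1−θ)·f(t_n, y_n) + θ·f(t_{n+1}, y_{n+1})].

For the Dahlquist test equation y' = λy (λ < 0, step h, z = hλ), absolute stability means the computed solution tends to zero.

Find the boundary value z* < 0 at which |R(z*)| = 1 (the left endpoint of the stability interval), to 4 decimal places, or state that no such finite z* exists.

z* = -20.0000.

Set f=λy, z=hλ:
  y_{n+1} = y_n + z·[11/20·y_n + 9/20·y_{n+1}] ⇒ (1 − 9/20z)y_{n+1} = (1 + 11/20z)y_n
  so R(z) = (1 + 11/20z)/(1 − 9/20z).

Solve |R(x)|<1 on ℝ⁻.
x=-1.57: |R|=0.0800
R=−1: 1+11/20x = −1+9/20x ⇒ -1/10x=2 ⇒ x=2/(-1/10)=-20.0000
Confirm numerically:
  x=-18.526: |R|=0.98421 <1
  x=-12.007: |R|=0.87517 <1
  x=-11.132: |R|=0.85243 <1
  x=-20.595: |R|=1.00579 >1
  x=-20.505: |R|=1.00494 >1
  x=-20.387: |R|=1.00380 >1
Stable set (-20.0000, 0).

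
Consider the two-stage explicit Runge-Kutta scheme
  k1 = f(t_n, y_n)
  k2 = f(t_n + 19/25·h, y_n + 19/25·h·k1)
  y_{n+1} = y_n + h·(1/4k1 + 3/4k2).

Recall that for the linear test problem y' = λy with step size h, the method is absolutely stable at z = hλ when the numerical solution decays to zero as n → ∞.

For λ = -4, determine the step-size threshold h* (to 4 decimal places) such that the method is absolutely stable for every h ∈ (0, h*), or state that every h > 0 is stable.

(-1.7544,0); λ=-4 ⇒ h* = (100/57)/4 = 0.4386.

Set f=λy, z=hλ:
  k1=λy_n ⇒ h·k1=z·y_n;  k2=λ(1+19/25z)y_n ⇒ h·k2=z(1+19/25z)y_n
  y_{n+1}/y_n = 1 + 1/4z + 3/4z(1+19/25z) = 1 + z + 57/100z²
  R(z) = 1 + z + 57/100z².

Find x<0 with |R(x)|<1.
x=-1.18: |R|=0.6137
R=1: x+57/100x²=0 ⇒ x=−100/57=-1.7544; min R=1−1/(4·57/100)=0.5614>−1
Confirm numerically:
  x=-1.296: |R|=0.66138 <1
  x=-1.069: |R|=0.58237 <1
  x=-1.020: |R|=0.57303 <1
  x=-0.847: |R|=0.56192 <1
  x=-2.249: |R|=1.63406 >1
  x=-2.026: |R|=1.31367 >1
So |R|<1 on (-1.7544, 0).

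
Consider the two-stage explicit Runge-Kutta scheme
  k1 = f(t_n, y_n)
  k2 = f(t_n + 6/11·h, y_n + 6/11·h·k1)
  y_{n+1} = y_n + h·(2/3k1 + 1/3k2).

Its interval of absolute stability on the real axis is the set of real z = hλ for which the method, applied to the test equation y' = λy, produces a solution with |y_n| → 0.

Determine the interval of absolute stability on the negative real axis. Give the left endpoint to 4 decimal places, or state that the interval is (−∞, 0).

(-5.5000, 0).

Set f=λy, z=hλ:
  k1=λy_n ⇒ h·k1=z·y_n;  k2=λ(1+6/11z)y_n ⇒ h·k2=z(1+6/11z)y_n
  y_{n+1}/y_n = 1 + 2/3z + 1/3z(1+6/11z) = 1 + z + 2/11z²
  so R(z) = 1 + z + 2/11z².

Need |R(x)|<1, x<0.
x=-0.9: |R|=0.2473
R=1: x+2/11x²=0 ⇒ x=−11/2=-5.5000; min R=1−1/(4·2/11)=-0.3750>−1
Confirm numerically:
  x=-5.347: |R|=0.85126 <1
  x=-4.394: |R|=0.11641 <1
  x=-3.286: |R|=0.32276 <1
  x=-6.050: |R|=1.60500 >1
  x=-5.578: |R|=1.07911 >1
So |R|<1 on (-5.5000, 0).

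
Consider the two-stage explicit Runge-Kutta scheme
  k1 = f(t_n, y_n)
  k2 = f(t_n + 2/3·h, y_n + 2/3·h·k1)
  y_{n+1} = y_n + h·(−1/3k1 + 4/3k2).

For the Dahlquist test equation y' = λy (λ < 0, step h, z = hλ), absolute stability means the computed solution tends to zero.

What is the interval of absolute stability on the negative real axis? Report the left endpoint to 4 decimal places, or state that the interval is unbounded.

On y'=λy, z=hλ:
  k1=λy_n ⇒ h·k1=z·y_n;  k2=λ(1+2/3z)y_n ⇒ h·k2=z(1+2/3z)y_n
  y_{n+1}/y_n = 1 − 1/3z + 4/3z(1+2/3z) = 1 + z + 8/9z²
  R(z) = 1 + z + 8/9z².

Solve |R(x)|<1 on ℝ⁻.
x=-0.7: |R|=0.7356
R=1: x+8/9x²=0 ⇒ x=−9/8=-1.1250; min R=1−1/(4·8/9)=0.7188>−1
Confirm numerically:
  x=-0.827: |R|=0.78094 <1
  x=-0.755: |R|=0.75169 <1
  x=-0.642: |R|=0.72437 <1
  x=-1.613: |R|=1.69968 >1
  x=-1.329: |R|=1.24099 >1
So |R|<1 on (-1.1250, 0).

z∈(-1.1250,0).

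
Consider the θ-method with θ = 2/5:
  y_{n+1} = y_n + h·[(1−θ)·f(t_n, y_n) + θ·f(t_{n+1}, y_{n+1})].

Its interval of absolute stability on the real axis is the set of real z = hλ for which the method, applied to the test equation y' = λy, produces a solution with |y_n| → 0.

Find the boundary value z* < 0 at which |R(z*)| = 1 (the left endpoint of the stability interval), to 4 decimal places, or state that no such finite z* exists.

With y'=λy (z=hλ):
  y_{n+1} = y_n + z·[3/5·y_n + 2/5·y_{n+1}] ⇒ (1 − 2/5z)y_{n+1} = (1 + 3/5z)y_n
  Hence R(z) = (1 + 3/5z)/(1 − 2/5z).

Solve |R(x)|<1 on ℝ⁻.
x=-1.52: |R|=0.0547
R=−1: 1+3/5x = −1+2/5x ⇒ -1/5x=2 ⇒ x=2/(-1/5)=-10.0000
Confirm numerically:
  x=-9.123: |R|=0.96227 <1
  x=-5.818: |R|=0.74862 <1
  x=-4.409: |R|=0.59538 <1
  x=-10.485: |R|=1.01868 >1
  x=-10.079: |R|=1.00314 >1
Interval (-10.0000, 0).

z* = -10.0000.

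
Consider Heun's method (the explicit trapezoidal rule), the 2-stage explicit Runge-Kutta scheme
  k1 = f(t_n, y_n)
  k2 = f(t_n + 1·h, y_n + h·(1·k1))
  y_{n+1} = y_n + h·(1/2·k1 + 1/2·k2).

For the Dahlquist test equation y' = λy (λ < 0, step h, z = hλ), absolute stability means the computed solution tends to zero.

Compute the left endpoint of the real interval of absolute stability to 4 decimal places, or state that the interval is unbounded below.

left endpoint -2.0000.

Test eqn y'=λy, z=hλ:
  order 2, 2-stage ⇒ R(z)=1+z+z^2/2
  (e.g. R(-0.81)=0.51805, |R|=0.51805)

Need |R(x)|<1, x<0.
x=-0.81: |R|=0.5181
|R(-2.37)|=1.4385 |R(-1.12)|=0.5072 |R(-0.58)|=0.5882
Bisect:
  x_lo=-2.3156 |R|=1.3654  x_hi=-0.3722 |R|=0.6971
  mid=-1.34387 |R|=0.55912 →hi
  mid=-1.82973 |R|=0.84422 →hi
  mid=-2.07265 |R|=1.07529 →lo
  mid=-1.95119 |R|=0.95238 →hi
  mid=-2.01192 |R|=1.01199 →lo
  mid=-1.98155 |R|=0.98172 →hi
  mid=-1.99674 |R|=0.99674 →hi
  mid=-2.00433 |R|=1.00434 →lo
  ...
  [-2.00006,-1.99994] ⇒ x*=-2.0000
Interval (-2.0000, 0).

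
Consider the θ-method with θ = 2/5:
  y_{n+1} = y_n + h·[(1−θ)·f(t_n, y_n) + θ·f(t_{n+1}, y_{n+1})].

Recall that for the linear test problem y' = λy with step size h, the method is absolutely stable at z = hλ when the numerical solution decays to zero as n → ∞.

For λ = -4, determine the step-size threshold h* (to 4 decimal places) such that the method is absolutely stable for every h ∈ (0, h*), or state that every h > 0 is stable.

Test eqn y'=λy, z=hλ:
  y_{n+1} = y_n + z·[3/5·y_n + 2/5·y_{n+1}] ⇒ (1 − 2/5z)y_{n+1} = (1 + 3/5z)y_n
  R(z) = (1 + 3/5z)/(1 − 2/5z).

Need |R(x)|<1, x<0.
x=-1.23: |R|=0.1756
R=−1: 1+3/5x = −1+2/5x ⇒ -1/5x=2 ⇒ x=2/(-1/5)=-10.0000
Confirm numerically:
  x=-7.782: |R|=0.89214 <1
  x=-4.685: |R|=0.63013 <1
  x=-4.286: |R|=0.57899 <1
  x=-4.142: |R|=0.55902 <1
  x=-10.451: |R|=1.01741 >1
  x=-10.432: |R|=1.01670 >1
So |R|<1 on (-10.0000, 0).

(-10.0000,0); λ=-4 ⇒ h* = (10)/4 = 2.5000.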